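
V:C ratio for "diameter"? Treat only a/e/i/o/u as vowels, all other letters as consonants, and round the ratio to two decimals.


Word: "diameter"
Vowels (a,e,i,o,u): 4
Consonants: 4
Ratio = 4/4
= 1.00


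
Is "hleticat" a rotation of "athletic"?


Word: "athletic", Candidate: "hleticat"
Method: check if candidate is substring of word+word
"athleticathletic" contains "hleticat"? Yes
Is rotation = Yes


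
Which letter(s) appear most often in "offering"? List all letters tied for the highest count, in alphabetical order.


Word: "offering"
Letter counts:
  'e': 1
  'f': 2
  'g': 1
  'i': 1
  'n': 1
  'o': 1
  'r': 1
Maximum count = 2
Most frequent = 'f' (2 times each)


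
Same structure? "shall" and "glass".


Pattern of "shall": [0, 1, 2, 3, 3]
Pattern of "glass": [0, 1, 2, 3, 3]
Patterns match
Same pattern = Yes


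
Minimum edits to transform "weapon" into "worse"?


Word 1: "weapon" (length 6)
Word 2: "worse" (length 5)
One optimal edit sequence (insert/delete/substitute each cost 1):
  1. keep 'w'
  2. delete 'e'  (+1)
  3. substitute 'a' -> 'o'  (+1)
  4. substitute 'p' -> 'r'  (+1)
  5. substitute 'o' -> 's'  (+1)
  6. substitute 'n' -> 'e'  (+1)
Total edit operations: 5
Edit distance = 5


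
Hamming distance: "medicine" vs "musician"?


Comparing character by character (same length = 8):
  Pos 0: 'm' vs 'm' =
  Pos 1: 'e' vs 'u' !=
  Pos 2: 'd' vs 's' !=
  Pos 3: 'i' vs 'i' =
  Pos 4: 'c' vs 'c' =
  Pos 5: 'i' vs 'i' =
  Pos 6: 'n' vs 'a' !=
  Pos 7: 'e' vs 'n' !=
Hamming distance = 4


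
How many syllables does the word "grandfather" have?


Word: "grandfather"
Syllable breakdown: grand-fa-ther
Counting: 3 parts
= 3 syllables


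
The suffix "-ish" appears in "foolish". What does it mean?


Suffix: -ish
As in: foolish -> fool + -ish
Meaning = somewhat / having the qualities of


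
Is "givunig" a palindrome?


Word: "givunig"
Reversed: "ginuvig"
Forward == Backward? givunig != ginuvig
Palindrome = No


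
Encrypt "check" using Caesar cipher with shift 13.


Word: "check"
Shift: 13
Each letter → (letter + shift) mod 26:
  'c' (2) + 13 = 15 → 'p'
  'h' (7) + 13 = 20 → 'u'
  'e' (4) + 13 = 17 → 'r'
  'c' (2) + 13 = 15 → 'p'
  'k' (10) + 13 = 23 → 'x'
Result = "purpx"


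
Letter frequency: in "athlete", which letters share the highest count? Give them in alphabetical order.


Word: "athlete"
Letter counts:
  'a': 1
  'e': 2
  'h': 1
  'l': 1
  't': 2
Maximum count = 2
Most frequent = 'e', 't' (2 times each)


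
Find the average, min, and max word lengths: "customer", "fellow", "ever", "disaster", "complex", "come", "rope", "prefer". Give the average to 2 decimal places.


Lengths: "customer"=8, "fellow"=6, "ever"=4, "disaster"=8, "complex"=7, "come"=4, "rope"=4, "prefer"=6
Sum = 47, Count = 8
Average = 47/8 = 5.88
= avg=5.88, min=4, max=8


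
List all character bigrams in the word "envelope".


Word: "envelope" (length 8)
Number of bigrams = 8 - 2 + 1 = 7
  Position 0: "en"
  Position 1: "nv"
  Position 2: "ve"
  Position 3: "el"
  Position 4: "lo"
  Position 5: "op"
  Position 6: "pe"
Bigrams = "en", "nv", "ve", "el", "lo", "op", "pe"


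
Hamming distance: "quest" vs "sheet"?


Comparing character by character (same length = 5):
  Pos 0: 'q' vs 's' !=
  Pos 1: 'u' vs 'h' !=
  Pos 2: 'e' vs 'e' =
  Pos 3: 's' vs 'e' !=
  Pos 4: 't' vs 't' =
Hamming distance = 3


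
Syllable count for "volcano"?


Word: "volcano"
Syllable breakdown: vol / ca / no
Counting: 3 parts
= 3 syllables


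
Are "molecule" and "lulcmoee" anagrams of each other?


Word 1: "molecule" → sorted: ceellmou
Word 2: "lulcmoee" → sorted: ceellmou
Same letters? ceellmou == ceellmou
Anagram = Yes


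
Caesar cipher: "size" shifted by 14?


Word: "size"
Shift: 14
Each letter → (letter + shift) mod 26:
  's' (18) + 14 = 6 → 'g'
  'i' (8) + 14 = 22 → 'w'
  'z' (25) + 14 = 13 → 'n'
  'e' (4) + 14 = 18 → 's'
Result = "gwns"


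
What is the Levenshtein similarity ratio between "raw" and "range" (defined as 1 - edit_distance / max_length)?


Word 1: "raw" (length 3)
Word 2: "range" (length 5)
One optimal edit sequence:
  1. keep 'r'
  2. keep 'a'
  3. insert 'n'  (+1)
  4. insert 'g'  (+1)
  5. substitute 'w' -> 'e'  (+1)
Edit distance = 3
Max length = max(3, 5) = 5
Similarity = 1 - 3/5
= 0.4000


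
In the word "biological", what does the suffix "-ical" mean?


Suffix: -ical
As in: biological -> biology + -ical, with a spelling change
Meaning = relating to


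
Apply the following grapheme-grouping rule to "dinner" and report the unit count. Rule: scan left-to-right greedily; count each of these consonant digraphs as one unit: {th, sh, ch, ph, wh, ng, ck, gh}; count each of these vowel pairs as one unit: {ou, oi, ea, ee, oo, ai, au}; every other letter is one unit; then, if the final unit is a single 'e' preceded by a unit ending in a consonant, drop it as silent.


Word: "dinner" (6 letters)
Left-to-right scan:
  (1) 'd' (letter)
  (2) 'i' (letter)
  (3) 'n' (letter)
  (4) 'n' (letter)
  (5) 'e' (letter)
  (6) 'r' (letter)
Units from scan: 6
Sound units = 6 units


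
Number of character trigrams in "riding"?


Word: "riding" (length 6)
Number of 3-grams = length - 3 + 1 = 6 - 3 + 1
= 4


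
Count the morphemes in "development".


Word: "development"
Morphemes: develop | -ment
Each morpheme carries meaning
= 2 morphemes


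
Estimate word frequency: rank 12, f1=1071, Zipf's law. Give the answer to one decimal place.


Zipf's law: f(r) = f(1) / r
f(1) = 1071
f(12) = 1071 / 12
= 89.3 occurrences


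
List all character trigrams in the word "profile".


Word: "profile" (length 7)
Number of trigrams = 7 - 3 + 1 = 5
  Position 0: "pro"
  Position 1: "rof"
  Position 2: "ofi"
  Position 3: "fil"
  Position 4: "ile"
Trigrams = "pro", "rof", "ofi", "fil", "ile"


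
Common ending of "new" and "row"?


Word 1: "new"
Word 2: "row"
Comparing from end:
  Pos -1: 'w' == 'w'
  Pos -2: 'e' != 'o' (stop)
LCS = "w" (length 1)


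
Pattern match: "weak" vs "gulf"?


Pattern of "weak": [0, 1, 2, 3]
Pattern of "gulf": [0, 1, 2, 3]
Patterns match
Same pattern = Yes


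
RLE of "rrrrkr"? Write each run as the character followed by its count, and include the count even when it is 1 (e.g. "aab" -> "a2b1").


String: "rrrrkr"
Scanning for consecutive runs:
  'r' x 4
  'k' x 1
  'r' x 1
RLE = "r4k1r1"


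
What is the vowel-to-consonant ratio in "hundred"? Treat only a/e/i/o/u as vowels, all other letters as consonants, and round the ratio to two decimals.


Word: "hundred"
Vowels (a,e,i,o,u): 2
Consonants: 5
Ratio = 2/5
= 0.40


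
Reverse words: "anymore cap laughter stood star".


Original: "anymore cap laughter stood star"
Words (1..n): anymore | cap | laughter | stood | star
Reversed (n..1): star | stood | laughter | cap | anymore
Result = "star stood laughter cap anymore"


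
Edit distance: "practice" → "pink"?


Word 1: "practice" (length 8)
Word 2: "pink" (length 4)
One optimal edit sequence (insert/delete/substitute each cost 1):
  1. keep 'p'
  2. delete 'r'  (+1)
  3. delete 'a'  (+1)
  4. delete 'c'  (+1)
  5. delete 't'  (+1)
  6. keep 'i'
  7. substitute 'c' -> 'n'  (+1)
  8. substitute 'e' -> 'k'  (+1)
Total edit operations: 6
Edit distance = 6


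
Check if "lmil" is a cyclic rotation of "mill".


Word: "mill", Candidate: "lmil"
Method: check if candidate is substring of word+word
"millmill" contains "lmil"? Yes
Is rotation = Yes


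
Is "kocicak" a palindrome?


Word: "kocicak"
Reversed: "kacicok"
Forward == Backward? kocicak != kacicok
Palindrome = No


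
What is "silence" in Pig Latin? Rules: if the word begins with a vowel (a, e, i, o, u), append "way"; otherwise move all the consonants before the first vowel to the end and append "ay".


Word: "silence"
Starts with consonant(s) → move to end, add 'ay'
Consonant cluster: "s"
Pig Latin = "ilencesay"


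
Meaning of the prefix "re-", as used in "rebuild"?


Prefix: re-
Example: rebuild (re- + build)
Meaning = again


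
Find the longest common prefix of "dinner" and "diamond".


Word 1: "dinner"
Word 2: "diamond"
Comparing from start:
  Pos 0: 'd' == 'd'
  Pos 1: 'i' == 'i'
  Pos 2: 'n' != 'a' (stop)
LCP = "di" (length 2)


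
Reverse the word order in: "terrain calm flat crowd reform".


Original: "terrain calm flat crowd reform"
Words (1..n): terrain | calm | flat | crowd | reform
Reversed (n..1): reform | crowd | flat | calm | terrain
Result = "reform crowd flat calm terrain"


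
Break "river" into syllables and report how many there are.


Word: "river"
Syllable breakdown: riv / er
Counting: 2 parts
= 2 syllables


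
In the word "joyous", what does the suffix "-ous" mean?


Suffix: -ous
As in: joyous -> joy + -ous
Meaning = having quality of


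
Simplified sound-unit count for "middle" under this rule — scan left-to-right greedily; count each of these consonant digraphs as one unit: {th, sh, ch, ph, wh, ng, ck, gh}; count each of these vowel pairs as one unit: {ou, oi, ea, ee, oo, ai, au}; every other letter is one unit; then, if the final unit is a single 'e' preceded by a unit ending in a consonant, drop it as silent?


Word: "middle" (6 letters)
Left-to-right scan:
  1. 'm' (letter)
  2. 'i' (letter)
  3. 'd' (letter)
  4. 'd' (letter)
  5. 'l' (letter)
  6. 'e' (letter)
Units from scan: 6
Final unit is 'e' after a consonant -> drop as silent (-1)
Sound units = 5 units


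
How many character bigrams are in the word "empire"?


Word: "empire" (length 6)
Number of 2-grams = length - 2 + 1 = 6 - 2 + 1
= 5


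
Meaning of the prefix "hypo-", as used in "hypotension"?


Prefix: hypo-
Example: hypotension = hypo- + tension
Meaning = under / below normal


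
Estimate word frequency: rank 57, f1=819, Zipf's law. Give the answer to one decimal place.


Zipf's law: f(r) = f(1) / r
f(1) = 819
f(57) = 819 / 57
= 14.4 occurrences


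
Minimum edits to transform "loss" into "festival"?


Word 1: "loss" (length 4)
Word 2: "festival" (length 8)
One optimal edit sequence (insert/delete/substitute each cost 1):
  1. substitute 'l' -> 'f'  (+1)
  2. substitute 'o' -> 'e'  (+1)
  3. keep 's'
  4. insert 't'  (+1)
  5. insert 'i'  (+1)
  6. insert 'v'  (+1)
  7. insert 'a'  (+1)
  8. substitute 's' -> 'l'  (+1)
Total edit operations: 7
Edit distance = 7


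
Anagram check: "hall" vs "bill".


Word 1: "hall" → sorted: ahll
Word 2: "bill" → sorted: bill
Same letters? ahll != bill
Anagram = No


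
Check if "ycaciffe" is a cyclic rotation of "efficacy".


Word: "efficacy", Candidate: "ycaciffe"
Method: check if candidate is substring of word+word
"efficacyefficacy" contains "ycaciffe"? No
Is rotation = No


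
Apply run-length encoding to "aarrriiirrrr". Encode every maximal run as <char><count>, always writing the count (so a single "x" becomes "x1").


String: "aarrriiirrrr"
Scanning for consecutive runs:
  'a' x 2
  'r' x 3
  'i' x 3
  'r' x 4
RLE = "a2r3i3r4"


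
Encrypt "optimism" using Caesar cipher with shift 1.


Word: "optimism"
Shift: 1
Each letter → (letter + shift) mod 26:
  'o' (14) + 1 = 15 → 'p'
  'p' (15) + 1 = 16 → 'q'
  't' (19) + 1 = 20 → 'u'
  'i' (8) + 1 = 9 → 'j'
  'm' (12) + 1 = 13 → 'n'
  'i' (8) + 1 = 9 → 'j'
  's' (18) + 1 = 19 → 't'
  'm' (12) + 1 = 13 → 'n'
Result = "pqujnjtn"


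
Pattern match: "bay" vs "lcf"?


Pattern of "bay": [0, 1, 2]
Pattern of "lcf": [0, 1, 2]
Patterns match
Same pattern = Yes


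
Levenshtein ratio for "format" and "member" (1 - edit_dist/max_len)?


Word 1: "format" (length 6)
Word 2: "member" (length 6)
One optimal edit sequence:
  1. substitute 'f' -> 'm'  (+1)
  2. substitute 'o' -> 'e'  (+1)
  3. substitute 'r' -> 'm'  (+1)
  4. substitute 'm' -> 'b'  (+1)
  5. substitute 'a' -> 'e'  (+1)
  6. substitute 't' -> 'r'  (+1)
Edit distance = 6
Max length = max(6, 6) = 6
Similarity = 1 - 6/6
= 0.0000


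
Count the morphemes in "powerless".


Word: "powerless"
Morphemes: power + -less
Each morpheme carries meaning
= 2 morphemes


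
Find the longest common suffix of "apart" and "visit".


Word 1: "apart"
Word 2: "visit"
Comparing from end:
  Pos -1: 't' == 't'
  Pos -2: 'r' != 'i' (stop)
LCS = "t" (length 1)


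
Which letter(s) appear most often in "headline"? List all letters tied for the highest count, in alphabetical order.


Word: "headline"
Letter counts:
  'a': 1
  'd': 1
  'e': 2
  'h': 1
  'i': 1
  'l': 1
  'n': 1
Maximum count = 2
Most frequent = 'e' (2 times each)


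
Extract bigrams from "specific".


Word: "specific" (length 8)
Number of bigrams = 8 - 2 + 1 = 7
  Position 0: "sp"
  Position 1: "pe"
  Position 2: "ec"
  Position 3: "ci"
  Position 4: "if"
  Position 5: "fi"
  Position 6: "ic"
Bigrams = "sp", "pe", "ec", "ci", "if", "fi", "ic"


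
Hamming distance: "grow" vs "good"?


Comparing character by character (same length = 4):
  Pos 0: 'g' vs 'g' =
  Pos 1: 'r' vs 'o' !=
  Pos 2: 'o' vs 'o' =
  Pos 3: 'w' vs 'd' !=
Hamming distance = 2


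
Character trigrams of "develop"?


Word: "develop" (length 7)
Number of trigrams = 7 - 3 + 1 = 5
  Position 0: "dev"
  Position 1: "eve"
  Position 2: "vel"
  Position 3: "elo"
  Position 4: "lop"
Trigrams = "dev", "eve", "vel", "elo", "lop"


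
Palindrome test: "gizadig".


Word: "gizadig"
Reversed: "gidazig"
Forward == Backward? gizadig != gidazig
Palindrome = No


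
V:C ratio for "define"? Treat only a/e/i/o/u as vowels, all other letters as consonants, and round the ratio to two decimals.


Word: "define"
Vowels (a,e,i,o,u): 3
Consonants: 3
Ratio = 3/3
= 1.00


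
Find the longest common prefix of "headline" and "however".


Word 1: "headline"
Word 2: "however"
Comparing from start:
  Pos 0: 'h' == 'h'
  Pos 1: 'e' != 'o' (stop)
LCP = "h" (length 1)


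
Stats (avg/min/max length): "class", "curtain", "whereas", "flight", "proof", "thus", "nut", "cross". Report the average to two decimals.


Lengths: "class"=5, "curtain"=7, "whereas"=7, "flight"=6, "proof"=5, "thus"=4, "nut"=3, "cross"=5
Sum = 42, Count = 8
Average = 42/8 = 5.25
= avg=5.25, min=3, max=7


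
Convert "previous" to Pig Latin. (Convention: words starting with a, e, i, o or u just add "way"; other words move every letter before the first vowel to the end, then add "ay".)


Word: "previous"
Starts with consonant(s) → move to end, add 'ay'
Consonant cluster: "pr"
Pig Latin = "eviouspray"


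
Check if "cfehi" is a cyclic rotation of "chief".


Word: "chief", Candidate: "cfehi"
Method: check if candidate is substring of word+word
"chiefchief" contains "cfehi"? No
Is rotation = No


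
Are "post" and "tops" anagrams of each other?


Word 1: "post" → sorted: opst
Word 2: "tops" → sorted: opst
Same letters? opst == opst
Anagram = Yes


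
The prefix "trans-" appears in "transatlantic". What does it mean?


Prefix: trans-
Example: transatlantic (trans- + atlantic)
Meaning = across


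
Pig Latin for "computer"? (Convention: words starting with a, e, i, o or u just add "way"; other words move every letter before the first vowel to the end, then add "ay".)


Word: "computer"
Starts with consonant(s) → move to end, add 'ay'
Consonant cluster: "c"
Pig Latin = "omputercay"


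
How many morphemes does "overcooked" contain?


Word: "overcooked"
Morphemes: over- / cook / -ed
Each morpheme carries meaning
= 3 morphemes


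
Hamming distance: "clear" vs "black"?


Comparing character by character (same length = 5):
  Pos 0: 'c' vs 'b' !=
  Pos 1: 'l' vs 'l' =
  Pos 2: 'e' vs 'a' !=
  Pos 3: 'a' vs 'c' !=
  Pos 4: 'r' vs 'k' !=
Hamming distance = 4


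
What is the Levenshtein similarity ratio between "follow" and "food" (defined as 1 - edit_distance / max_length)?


Word 1: "follow" (length 6)
Word 2: "food" (length 4)
One optimal edit sequence:
  1. keep 'f'
  2. keep 'o'
  3. delete 'l'  (+1)
  4. delete 'l'  (+1)
  5. keep 'o'
  6. substitute 'w' -> 'd'  (+1)
Edit distance = 3
Max length = max(6, 4) = 6
Similarity = 1 - 3/6
= 0.5000


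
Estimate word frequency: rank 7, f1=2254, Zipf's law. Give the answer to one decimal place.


Zipf's law: f(r) = f(1) / r
f(1) = 2254
f(7) = 2254 / 7
= 322.0 occurrences


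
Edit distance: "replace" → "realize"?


Word 1: "replace" (length 7)
Word 2: "realize" (length 7)
One optimal edit sequence (insert/delete/substitute each cost 1):
  1. keep 'r'
  2. keep 'e'
  3. substitute 'p' -> 'a'  (+1)
  4. keep 'l'
  5. substitute 'a' -> 'i'  (+1)
  6. substitute 'c' -> 'z'  (+1)
  7. keep 'e'
Total edit operations: 3
Edit distance = 3


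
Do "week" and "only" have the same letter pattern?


Pattern of "week": [0, 1, 1, 2]
Pattern of "only": [0, 1, 2, 3]
Patterns do not match
Same pattern = No


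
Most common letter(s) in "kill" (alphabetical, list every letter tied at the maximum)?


Word: "kill"
Letter counts:
  'i': 1
  'k': 1
  'l': 2
Maximum count = 2
Most frequent = 'l' (2 times each)


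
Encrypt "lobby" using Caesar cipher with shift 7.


Word: "lobby"
Shift: 7
Each letter → (letter + shift) mod 26:
  'l' (11) + 7 = 18 → 's'
  'o' (14) + 7 = 21 → 'v'
  'b' (1) + 7 = 8 → 'i'
  'b' (1) + 7 = 8 → 'i'
  'y' (24) + 7 = 5 → 'f'
Result = "sviif"


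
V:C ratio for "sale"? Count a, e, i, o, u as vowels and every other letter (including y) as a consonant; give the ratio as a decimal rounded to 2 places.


Word: "sale"
Vowels (a,e,i,o,u): 2
Consonants: 2
Ratio = 2/2
= 1.00


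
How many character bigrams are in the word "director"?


Word: "director" (length 8)
Number of 2-grams = length - 2 + 1 = 8 - 2 + 1
= 7


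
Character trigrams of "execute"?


Word: "execute" (length 7)
Number of trigrams = 7 - 3 + 1 = 5
  Position 0: "exe"
  Position 1: "xec"
  Position 2: "ecu"
  Position 3: "cut"
  Position 4: "ute"
Trigrams = "exe", "xec", "ecu", "cut", "ute"


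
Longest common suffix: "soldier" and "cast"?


Word 1: "soldier"
Word 2: "cast"
Comparing from end:
  Pos -1: 'r' != 't' (stop)
LCS = "" (length 0)


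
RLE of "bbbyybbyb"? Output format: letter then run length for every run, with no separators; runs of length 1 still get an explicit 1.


String: "bbbyybbyb"
Scanning for consecutive runs:
  'b' x 3
  'y' x 2
  'b' x 2
  'y' x 1
  'b' x 1
RLE = "b3y2b2y1b1"


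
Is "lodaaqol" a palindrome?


Word: "lodaaqol"
Reversed: "loqaadol"
Forward == Backward? lodaaqol != loqaadol
Palindrome = No


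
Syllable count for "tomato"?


Word: "tomato"
Syllable breakdown: to · ma · to
Counting: 3 parts
= 3 syllables


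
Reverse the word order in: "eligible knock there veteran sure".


Original: "eligible knock there veteran sure"
Words (1..n): eligible | knock | there | veteran | sure
Reversed (n..1): sure | veteran | there | knock | eligible
Result = "sure veteran there knock eligible"


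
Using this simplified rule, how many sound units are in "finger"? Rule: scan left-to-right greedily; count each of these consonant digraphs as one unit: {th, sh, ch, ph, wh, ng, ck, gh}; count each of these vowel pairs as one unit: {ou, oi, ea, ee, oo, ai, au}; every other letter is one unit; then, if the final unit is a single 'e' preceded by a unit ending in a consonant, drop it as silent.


Word: "finger" (6 letters)
Left-to-right scan:
  [1] 'f' (letter)
  [2] 'i' (letter)
  [3] 'ng' (digraph)
  [4] 'e' (letter)
  [5] 'r' (letter)
Units from scan: 5
Sound units = 5 units


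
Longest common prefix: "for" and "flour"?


Word 1: "for"
Word 2: "flour"
Comparing from start:
  Pos 0: 'f' == 'f'
  Pos 1: 'o' != 'l' (stop)
LCP = "f" (length 1)


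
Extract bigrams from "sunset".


Word: "sunset" (length 6)
Number of bigrams = 6 - 2 + 1 = 5
  Position 0: "su"
  Position 1: "un"
  Position 2: "ns"
  Position 3: "se"
  Position 4: "et"
Bigrams = "su", "un", "ns", "se", "et"


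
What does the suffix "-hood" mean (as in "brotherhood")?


Suffix: -hood
Example: brotherhood (brother + -hood)
Meaning = state / condition


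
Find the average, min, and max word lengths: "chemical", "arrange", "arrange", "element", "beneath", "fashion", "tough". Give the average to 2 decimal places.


Lengths: "chemical"=8, "arrange"=7, "arrange"=7, "element"=7, "beneath"=7, "fashion"=7, "tough"=5
Sum = 48, Count = 7
Average = 48/7 = 6.86
= avg=6.86, min=5, max=8


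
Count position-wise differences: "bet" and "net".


Comparing character by character (same length = 3):
  Pos 0: 'b' vs 'n' !=
  Pos 1: 'e' vs 'e' =
  Pos 2: 't' vs 't' =
Hamming distance = 1


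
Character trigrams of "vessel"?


Word: "vessel" (length 6)
Number of trigrams = 6 - 3 + 1 = 4
  Position 0: "ves"
  Position 1: "ess"
  Position 2: "sse"
  Position 3: "sel"
Trigrams = "ves", "ess", "sse", "sel"


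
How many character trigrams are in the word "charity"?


Word: "charity" (length 7)
Number of 3-grams = length - 3 + 1 = 7 - 3 + 1
= 5


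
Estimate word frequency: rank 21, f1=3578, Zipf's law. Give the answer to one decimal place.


Zipf's law: f(r) = f(1) / r
f(1) = 3578
f(21) = 3578 / 21
= 170.4 occurrences


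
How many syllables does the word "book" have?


Word: "book"
Syllable breakdown: book
Counting: 1 part
= 1 syllable


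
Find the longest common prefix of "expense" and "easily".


Word 1: "expense"
Word 2: "easily"
Comparing from start:
  Pos 0: 'e' == 'e'
  Pos 1: 'x' != 'a' (stop)
LCP = "e" (length 1)


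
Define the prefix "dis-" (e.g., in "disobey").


Prefix: dis-
Example: disobey (dis- + obey)
Meaning = not / opposite


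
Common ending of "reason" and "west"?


Word 1: "reason"
Word 2: "west"
Comparing from end:
  Pos -1: 'n' != 't' (stop)
LCS = "" (length 0)


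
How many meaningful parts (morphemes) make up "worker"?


Word: "worker"
Morphemes: work + -er
Each morpheme carries meaning
= 2 morphemes


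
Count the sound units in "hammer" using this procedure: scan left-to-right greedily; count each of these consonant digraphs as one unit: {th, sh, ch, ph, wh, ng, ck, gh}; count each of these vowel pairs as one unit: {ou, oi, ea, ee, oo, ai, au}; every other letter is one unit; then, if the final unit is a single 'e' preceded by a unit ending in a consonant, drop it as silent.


Word: "hammer" (6 letters)
Left-to-right scan:
  (1) 'h' (letter)
  (2) 'a' (letter)
  (3) 'm' (letter)
  (4) 'm' (letter)
  (5) 'e' (letter)
  (6) 'r' (letter)
Units from scan: 6
Sound units = 6 units


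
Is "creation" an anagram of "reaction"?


Word 1: "reaction" → sorted: aceinort
Word 2: "creation" → sorted: aceinort
Same letters? aceinort == aceinort
Anagram = Yes


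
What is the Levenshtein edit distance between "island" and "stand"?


Word 1: "island" (length 6)
Word 2: "stand" (length 5)
One optimal edit sequence (insert/delete/substitute each cost 1):
  1. delete 'i'  (+1)
  2. keep 's'
  3. substitute 'l' -> 't'  (+1)
  4. keep 'a'
  5. keep 'n'
  6. keep 'd'
Total edit operations: 2
Edit distance = 2


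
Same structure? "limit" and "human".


Pattern of "limit": [0, 1, 2, 1, 3]
Pattern of "human": [0, 1, 2, 3, 4]
Patterns do not match
Same pattern = No


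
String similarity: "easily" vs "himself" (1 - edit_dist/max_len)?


Word 1: "easily" (length 6)
Word 2: "himself" (length 7)
One optimal edit sequence:
  1. insert 'h'  (+1)
  2. substitute 'e' -> 'i'  (+1)
  3. substitute 'a' -> 'm'  (+1)
  4. keep 's'
  5. substitute 'i' -> 'e'  (+1)
  6. keep 'l'
  7. substitute 'y' -> 'f'  (+1)
Edit distance = 5
Max length = max(6, 7) = 7
Similarity = 1 - 5/7
= 0.2857


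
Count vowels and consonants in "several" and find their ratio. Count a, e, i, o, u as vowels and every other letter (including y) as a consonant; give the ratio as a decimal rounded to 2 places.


Word: "several"
Vowels (a,e,i,o,u): 3
Consonants: 4
Ratio = 3/4
= 0.75


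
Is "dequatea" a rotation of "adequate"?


Word: "adequate", Candidate: "dequatea"
Method: check if candidate is substring of word+word
"adequateadequate" contains "dequatea"? Yes
Is rotation = Yes


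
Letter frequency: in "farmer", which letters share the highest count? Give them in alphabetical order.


Word: "farmer"
Letter counts:
  'a': 1
  'e': 1
  'f': 1
  'm': 1
  'r': 2
Maximum count = 2
Most frequent = 'r' (2 times each)


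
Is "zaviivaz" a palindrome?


Word: "zaviivaz"
Reversed: "zaviivaz"
Forward == Backward? zaviivaz == zaviivaz
Palindrome = Yes


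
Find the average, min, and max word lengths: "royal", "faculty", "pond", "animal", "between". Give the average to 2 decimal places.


Lengths: "royal"=5, "faculty"=7, "pond"=4, "animal"=6, "between"=7
Sum = 29, Count = 5
Average = 29/5 = 5.80
= avg=5.80, min=4, max=7


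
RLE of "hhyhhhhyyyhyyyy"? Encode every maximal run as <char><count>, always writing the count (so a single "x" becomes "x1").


String: "hhyhhhhyyyhyyyy"
Scanning for consecutive runs:
  'h' x 2
  'y' x 1
  'h' x 4
  'y' x 3
  'h' x 1
  'y' x 4
RLE = "h2y1h4y3h1y4"


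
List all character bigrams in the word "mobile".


Word: "mobile" (length 6)
Number of bigrams = 6 - 2 + 1 = 5
  Position 0: "mo"
  Position 1: "ob"
  Position 2: "bi"
  Position 3: "il"
  Position 4: "le"
Bigrams = "mo", "ob", "bi", "il", "le"


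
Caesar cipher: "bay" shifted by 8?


Word: "bay"
Shift: 8
Each letter → (letter + shift) mod 26:
  'b' (1) + 8 = 9 → 'j'
  'a' (0) + 8 = 8 → 'i'
  'y' (24) + 8 = 6 → 'g'
Result = "jig"


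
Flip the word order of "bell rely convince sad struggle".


Original: "bell rely convince sad struggle"
Words (1..n): bell | rely | convince | sad | struggle
Reversed (n..1): struggle | sad | convince | rely | bell
Result = "struggle sad convince rely bell"


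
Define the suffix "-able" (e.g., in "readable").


Suffix: -able
Example: readable (read + -able)
Meaning = capable of


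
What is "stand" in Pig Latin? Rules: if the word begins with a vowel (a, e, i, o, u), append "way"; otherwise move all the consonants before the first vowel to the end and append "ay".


Word: "stand"
Starts with consonant(s) → move to end, add 'ay'
Consonant cluster: "st"
Pig Latin = "andstay"


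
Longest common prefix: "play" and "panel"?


Word 1: "play"
Word 2: "panel"
Comparing from start:
  Pos 0: 'p' == 'p'
  Pos 1: 'l' != 'a' (stop)
LCP = "p" (length 1)


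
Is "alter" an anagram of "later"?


Word 1: "later" → sorted: aelrt
Word 2: "alter" → sorted: aelrt
Same letters? aelrt == aelrt
Anagram = Yes


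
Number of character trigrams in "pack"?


Word: "pack" (length 4)
Number of 3-grams = length - 3 + 1 = 4 - 3 + 1
= 2


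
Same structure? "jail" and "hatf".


Pattern of "jail": [0, 1, 2, 3]
Pattern of "hatf": [0, 1, 2, 3]
Patterns match
Same pattern = Yes


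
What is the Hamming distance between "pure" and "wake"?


Comparing character by character (same length = 4):
  Pos 0: 'p' vs 'w' !=
  Pos 1: 'u' vs 'a' !=
  Pos 2: 'r' vs 'k' !=
  Pos 3: 'e' vs 'e' =
Hamming distance = 3


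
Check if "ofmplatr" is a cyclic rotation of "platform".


Word: "platform", Candidate: "ofmplatr"
Method: check if candidate is substring of word+word
"platformplatform" contains "ofmplatr"? No
Is rotation = No


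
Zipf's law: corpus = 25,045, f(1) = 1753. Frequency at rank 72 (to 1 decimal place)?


Zipf's law: f(r) = f(1) / r
f(1) = 1753
f(72) = 1753 / 72
= 24.3 occurrences


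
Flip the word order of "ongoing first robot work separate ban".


Original: "ongoing first robot work separate ban"
Words (1..n): ongoing | first | robot | work | separate | ban
Reversed (n..1): ban | separate | work | robot | first | ongoing
Result = "ban separate work robot first ongoing"


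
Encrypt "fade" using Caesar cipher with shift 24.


Word: "fade"
Shift: 24
Each letter → (letter + shift) mod 26:
  'f' (5) + 24 = 3 → 'd'
  'a' (0) + 24 = 24 → 'y'
  'd' (3) + 24 = 1 → 'b'
  'e' (4) + 24 = 2 → 'c'
Result = "dybc"


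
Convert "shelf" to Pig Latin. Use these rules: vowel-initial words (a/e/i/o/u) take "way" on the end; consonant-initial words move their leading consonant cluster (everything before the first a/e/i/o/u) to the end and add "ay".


Word: "shelf"
Starts with consonant(s) → move to end, add 'ay'
Consonant cluster: "sh"
Pig Latin = "elfshay"


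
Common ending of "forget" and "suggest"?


Word 1: "forget"
Word 2: "suggest"
Comparing from end:
  Pos -1: 't' == 't'
  Pos -2: 'e' != 's' (stop)
LCS = "t" (length 1)


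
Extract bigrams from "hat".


Word: "hat" (length 3)
Number of bigrams = 3 - 2 + 1 = 2
  Position 0: "ha"
  Position 1: "at"
Bigrams = "ha", "at"


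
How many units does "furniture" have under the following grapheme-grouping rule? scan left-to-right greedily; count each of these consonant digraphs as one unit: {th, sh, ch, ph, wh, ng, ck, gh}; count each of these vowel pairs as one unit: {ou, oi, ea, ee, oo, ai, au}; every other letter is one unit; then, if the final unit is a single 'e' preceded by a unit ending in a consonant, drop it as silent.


Word: "furniture" (9 letters)
Left-to-right scan:
  (1) 'f' (letter)
  (2) 'u' (letter)
  (3) 'r' (letter)
  (4) 'n' (letter)
  (5) 'i' (letter)
  (6) 't' (letter)
  (7) 'u' (letter)
  (8) 'r' (letter)
  (9) 'e' (letter)
Units from scan: 9
Final unit is 'e' after a consonant -> drop as silent (-1)
Sound units = 8 units


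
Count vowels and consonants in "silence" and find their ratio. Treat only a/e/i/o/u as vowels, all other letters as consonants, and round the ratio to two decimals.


Word: "silence"
Vowels (a,e,i,o,u): 3
Consonants: 4
Ratio = 3/4
= 0.75


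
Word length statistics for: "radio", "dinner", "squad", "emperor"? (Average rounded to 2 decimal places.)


Lengths: "radio"=5, "dinner"=6, "squad"=5, "emperor"=7
Sum = 23, Count = 4
Average = 23/4 = 5.75
= avg=5.75, min=5, max=7


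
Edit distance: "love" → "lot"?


Word 1: "love" (length 4)
Word 2: "lot" (length 3)
One optimal edit sequence (insert/delete/substitute each cost 1):
  1. keep 'l'
  2. keep 'o'
  3. delete 'v'  (+1)
  4. substitute 'e' -> 't'  (+1)
Total edit operations: 2
Edit distance = 2


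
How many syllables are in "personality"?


Word: "personality"
Syllable breakdown: per | son | al | i | ty
Counting: 5 parts
= 5 syllables


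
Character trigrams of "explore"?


Word: "explore" (length 7)
Number of trigrams = 7 - 3 + 1 = 5
  Position 0: "exp"
  Position 1: "xpl"
  Position 2: "plo"
  Position 3: "lor"
  Position 4: "ore"
Trigrams = "exp", "xpl", "plo", "lor", "ore"


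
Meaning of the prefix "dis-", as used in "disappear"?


Prefix: dis-
Example: disappear (dis- + appear)
Meaning = not / opposite


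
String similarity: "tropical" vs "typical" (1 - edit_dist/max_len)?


Word 1: "tropical" (length 8)
Word 2: "typical" (length 7)
One optimal edit sequence:
  1. keep 't'
  2. delete 'r'  (+1)
  3. substitute 'o' -> 'y'  (+1)
  4. keep 'p'
  5. keep 'i'
  6. keep 'c'
  7. keep 'a'
  8. keep 'l'
Edit distance = 2
Max length = max(8, 7) = 8
Similarity = 1 - 2/8
= 0.7500


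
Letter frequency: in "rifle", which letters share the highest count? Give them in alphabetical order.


Word: "rifle"
Letter counts:
  'e': 1
  'f': 1
  'i': 1
  'l': 1
  'r': 1
Maximum count = 1
Most frequent = 'e', 'f', 'i', 'l', 'r' (1 time each)


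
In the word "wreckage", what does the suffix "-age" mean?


Suffix: -age
Example: wreckage = wreck + -age
Meaning = result / collection


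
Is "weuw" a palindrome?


Word: "weuw"
Reversed: "wuew"
Forward == Backward? weuw != wuew
Palindrome = No


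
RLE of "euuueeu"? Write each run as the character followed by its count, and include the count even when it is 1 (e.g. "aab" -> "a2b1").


String: "euuueeu"
Scanning for consecutive runs:
  'e' x 1
  'u' x 3
  'e' x 2
  'u' x 1
RLE = "e1u3e2u1"


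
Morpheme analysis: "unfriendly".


Word: "unfriendly"
Morphemes: un- + friend + -ly
Each morpheme carries meaning
= 3 morphemes


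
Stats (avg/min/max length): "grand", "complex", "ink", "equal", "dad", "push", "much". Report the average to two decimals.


Lengths: "grand"=5, "complex"=7, "ink"=3, "equal"=5, "dad"=3, "push"=4, "much"=4
Sum = 31, Count = 7
Average = 31/7 = 4.43
= avg=4.43, min=3, max=7


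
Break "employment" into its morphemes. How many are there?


Word: "employment"
Morphemes: employ / -ment
Each morpheme carries meaning
= 2 morphemes


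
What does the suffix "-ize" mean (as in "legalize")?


Suffix: -ize
Example: legalize (legal + -ize)
Meaning = to make


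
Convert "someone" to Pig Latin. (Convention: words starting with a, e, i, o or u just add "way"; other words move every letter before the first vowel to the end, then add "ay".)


Word: "someone"
Starts with consonant(s) → move to end, add 'ay'
Consonant cluster: "s"
Pig Latin = "omeonesay"


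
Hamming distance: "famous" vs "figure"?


Comparing character by character (same length = 6):
  Pos 0: 'f' vs 'f' =
  Pos 1: 'a' vs 'i' !=
  Pos 2: 'm' vs 'g' !=
  Pos 3: 'o' vs 'u' !=
  Pos 4: 'u' vs 'r' !=
  Pos 5: 's' vs 'e' !=
Hamming distance = 5


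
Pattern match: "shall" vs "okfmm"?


Pattern of "shall": [0, 1, 2, 3, 3]
Pattern of "okfmm": [0, 1, 2, 3, 3]
Patterns match
Same pattern = Yes


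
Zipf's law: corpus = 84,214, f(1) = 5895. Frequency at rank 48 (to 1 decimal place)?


Zipf's law: f(r) = f(1) / r
f(1) = 5895
f(48) = 5895 / 48
= 122.8 occurrences


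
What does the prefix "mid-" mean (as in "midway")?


Prefix: mid-
Example: midway = mid- + way
Meaning = middle


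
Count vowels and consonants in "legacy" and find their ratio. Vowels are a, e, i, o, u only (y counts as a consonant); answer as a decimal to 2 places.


Word: "legacy"
Vowels (a,e,i,o,u): 2
Consonants: 4
Ratio = 2/4
= 0.50


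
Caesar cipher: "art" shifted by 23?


Word: "art"
Shift: 23
Each letter → (letter + shift) mod 26:
  'a' (0) + 23 = 23 → 'x'
  'r' (17) + 23 = 14 → 'o'
  't' (19) + 23 = 16 → 'q'
Result = "xoq"


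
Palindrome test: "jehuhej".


Word: "jehuhej"
Reversed: "jehuhej"
Forward == Backward? jehuhej == jehuhej
Palindrome = Yes


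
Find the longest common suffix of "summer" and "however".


Word 1: "summer"
Word 2: "however"
Comparing from end:
  Pos -1: 'r' == 'r'
  Pos -2: 'e' == 'e'
  Pos -3: 'm' != 'v' (stop)
LCS = "er" (length 2)


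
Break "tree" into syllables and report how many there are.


Word: "tree"
Syllable breakdown: tree
Counting: 1 part
= 1 syllable


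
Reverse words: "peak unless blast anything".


Original: "peak unless blast anything"
Words (1..n): peak | unless | blast | anything
Reversed (n..1): anything | blast | unless | peak
Result = "anything blast unless peak"


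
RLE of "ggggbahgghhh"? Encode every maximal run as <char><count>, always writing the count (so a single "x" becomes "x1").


String: "ggggbahgghhh"
Scanning for consecutive runs:
  'g' x 4
  'b' x 1
  'a' x 1
  'h' x 1
  'g' x 2
  'h' x 3
RLE = "g4b1a1h1g2h3"


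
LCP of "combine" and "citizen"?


Word 1: "combine"
Word 2: "citizen"
Comparing from start:
  Pos 0: 'c' == 'c'
  Pos 1: 'o' != 'i' (stop)
LCP = "c" (length 1)


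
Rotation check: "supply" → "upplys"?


Word: "supply", Candidate: "upplys"
Method: check if candidate is substring of word+word
"supplysupply" contains "upplys"? Yes
Is rotation = Yes


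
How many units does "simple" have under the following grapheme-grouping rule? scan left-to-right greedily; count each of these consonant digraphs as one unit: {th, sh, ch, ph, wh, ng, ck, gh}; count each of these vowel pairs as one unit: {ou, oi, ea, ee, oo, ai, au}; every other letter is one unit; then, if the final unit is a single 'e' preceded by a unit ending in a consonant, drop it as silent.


Word: "simple" (6 letters)
Left-to-right scan:
  1. 's' (letter)
  2. 'i' (letter)
  3. 'm' (letter)
  4. 'p' (letter)
  5. 'l' (letter)
  6. 'e' (letter)
Units from scan: 6
Final unit is 'e' after a consonant -> drop as silent (-1)
Sound units = 5 units


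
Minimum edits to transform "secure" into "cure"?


Word 1: "secure" (length 6)
Word 2: "cure" (length 4)
One optimal edit sequence (insert/delete/substitute each cost 1):
  1. delete 's'  (+1)
  2. delete 'e'  (+1)
  3. keep 'c'
  4. keep 'u'
  5. keep 'r'
  6. keep 'e'
Total edit operations: 2
Edit distance = 2


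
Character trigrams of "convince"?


Word: "convince" (length 8)
Number of trigrams = 8 - 3 + 1 = 6
  Position 0: "con"
  Position 1: "onv"
  Position 2: "nvi"
  Position 3: "vin"
  Position 4: "inc"
  Position 5: "nce"
Trigrams = "con", "onv", "nvi", "vin", "inc", "nce"


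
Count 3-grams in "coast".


Word: "coast" (length 5)
Number of 3-grams = length - 3 + 1 = 5 - 3 + 1
= 3


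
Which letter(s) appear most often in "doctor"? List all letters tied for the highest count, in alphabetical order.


Word: "doctor"
Letter counts:
  'c': 1
  'd': 1
  'o': 2
  'r': 1
  't': 1
Maximum count = 2
Most frequent = 'o' (2 times each)


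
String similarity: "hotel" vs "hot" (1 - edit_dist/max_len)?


Word 1: "hotel" (length 5)
Word 2: "hot" (length 3)
One optimal edit sequence:
  1. keep 'h'
  2. keep 'o'
  3. keep 't'
  4. delete 'e'  (+1)
  5. delete 'l'  (+1)
Edit distance = 2
Max length = max(5, 3) = 5
Similarity = 1 - 2/5
= 0.6000


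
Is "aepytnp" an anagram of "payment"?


Word 1: "payment" → sorted: aemnpty
Word 2: "aepytnp" → sorted: aenppty
Same letters? aemnpty != aenppty
Anagram = No


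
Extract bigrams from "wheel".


Word: "wheel" (length 5)
Number of bigrams = 5 - 2 + 1 = 4
  Position 0: "wh"
  Position 1: "he"
  Position 2: "ee"
  Position 3: "el"
Bigrams = "wh", "he", "ee", "el"


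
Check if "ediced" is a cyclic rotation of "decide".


Word: "decide", Candidate: "ediced"
Method: check if candidate is substring of word+word
"decidedecide" contains "ediced"? No
Is rotation = No


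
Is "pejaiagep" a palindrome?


Word: "pejaiagep"
Reversed: "pegaiajep"
Forward == Backward? pejaiagep != pegaiajep
Palindrome = No


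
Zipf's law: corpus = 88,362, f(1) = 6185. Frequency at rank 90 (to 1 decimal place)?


Zipf's law: f(r) = f(1) / r
f(1) = 6185
f(90) = 6185 / 90
= 68.7 occurrences


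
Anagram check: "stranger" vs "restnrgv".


Word 1: "stranger" → sorted: aegnrrst
Word 2: "restnrgv" → sorted: egnrrstv
Same letters? aegnrrst != egnrrstv
Anagram = No


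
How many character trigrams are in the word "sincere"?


Word: "sincere" (length 7)
Number of 3-grams = length - 3 + 1 = 7 - 3 + 1
= 5


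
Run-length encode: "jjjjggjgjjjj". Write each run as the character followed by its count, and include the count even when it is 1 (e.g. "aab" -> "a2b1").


String: "jjjjggjgjjjj"
Scanning for consecutive runs:
  'j' x 4
  'g' x 2
  'j' x 1
  'g' x 1
  'j' x 4
RLE = "j4g2j1g1j4"


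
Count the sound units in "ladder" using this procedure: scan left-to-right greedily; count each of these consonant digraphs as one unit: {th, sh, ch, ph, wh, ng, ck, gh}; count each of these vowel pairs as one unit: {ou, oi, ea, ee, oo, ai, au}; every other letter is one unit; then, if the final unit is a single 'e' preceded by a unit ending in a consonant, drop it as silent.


Word: "ladder" (6 letters)
Left-to-right scan:
  1. 'l' (letter)
  2. 'a' (letter)
  3. 'd' (letter)
  4. 'd' (letter)
  5. 'e' (letter)
  6. 'r' (letter)
Units from scan: 6
Sound units = 6 units


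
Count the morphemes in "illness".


Word: "illness"
Morphemes: ill | -ness
Each morpheme carries meaning
= 2 morphemes


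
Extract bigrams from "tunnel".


Word: "tunnel" (length 6)
Number of bigrams = 6 - 2 + 1 = 5
  Position 0: "tu"
  Position 1: "un"
  Position 2: "nn"
  Position 3: "ne"
  Position 4: "el"
Bigrams = "tu", "un", "nn", "ne", "el"
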